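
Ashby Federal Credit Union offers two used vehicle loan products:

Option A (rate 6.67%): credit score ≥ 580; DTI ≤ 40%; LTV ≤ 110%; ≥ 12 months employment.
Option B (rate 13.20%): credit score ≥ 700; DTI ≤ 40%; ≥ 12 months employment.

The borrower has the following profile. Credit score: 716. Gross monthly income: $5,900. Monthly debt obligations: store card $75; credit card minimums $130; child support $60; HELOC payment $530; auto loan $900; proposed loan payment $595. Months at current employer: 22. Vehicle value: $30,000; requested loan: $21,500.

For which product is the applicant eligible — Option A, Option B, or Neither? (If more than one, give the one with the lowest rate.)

Option A

Total debts = (75 + 130 + 60 + 530 + 900 + 595) = 2,290; DTI = 2,290/5,900 = 38.8%.
LTV = 21,500/30,000 = 71.7%.
Option A: score 716 ≥ 580; DTI 38.8% ≤ 40%; LTV 71.7% ≤ 110%; employment 22 ≥ 12 mo → qualifies.
Option B: score 716 ≥ 700; DTI 38.8% ≤ 40%; employment 22 ≥ 12 mo → qualifies.
Qualifying: Option A, Option B. Lowest rate is 6.67% → Option A.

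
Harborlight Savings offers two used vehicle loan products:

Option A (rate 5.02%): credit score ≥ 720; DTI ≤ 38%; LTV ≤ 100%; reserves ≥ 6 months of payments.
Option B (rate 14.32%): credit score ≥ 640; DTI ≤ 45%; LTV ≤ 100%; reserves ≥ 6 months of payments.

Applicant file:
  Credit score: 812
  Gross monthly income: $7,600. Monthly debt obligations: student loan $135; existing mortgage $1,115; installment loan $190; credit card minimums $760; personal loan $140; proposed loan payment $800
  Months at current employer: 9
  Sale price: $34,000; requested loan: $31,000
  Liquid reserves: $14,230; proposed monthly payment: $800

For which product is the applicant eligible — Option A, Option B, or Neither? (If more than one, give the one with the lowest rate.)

Option B

Total debts = (135 + 1,115 + 190 + 760 + 140 + 800) = 3,140; DTI = 3,140/7,600 = 41.3%.
LTV = 31,000/34,000 = 91.2%.
Reserves = 14,230/800 = 17.8 months.
Option A: score 812 ≥ 720; DTI 41.3% > 38%; LTV 91.2% ≤ 100%; reserves 17.8 ≥ 6 mo → does not qualify.
Option B: score 812 ≥ 640; DTI 41.3% ≤ 45%; LTV 91.2% ≤ 100%; reserves 17.8 ≥ 6 mo → qualifies.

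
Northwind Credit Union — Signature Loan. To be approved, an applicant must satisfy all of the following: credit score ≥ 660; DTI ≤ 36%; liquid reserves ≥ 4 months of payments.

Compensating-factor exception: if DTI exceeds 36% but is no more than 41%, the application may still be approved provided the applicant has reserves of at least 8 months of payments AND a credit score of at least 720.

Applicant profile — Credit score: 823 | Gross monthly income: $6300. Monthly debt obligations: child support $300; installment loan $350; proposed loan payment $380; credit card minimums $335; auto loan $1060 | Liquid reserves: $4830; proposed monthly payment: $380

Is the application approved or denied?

Approved

Credit score 823 ≥ 660 (meets base)
Total debts = (300 + 350 + 380 + 335 + 1,060) = 2,425. DTI: 2,425 ÷ 6,300 = 38.5%, over the 36% base limit.
Reserves = 4,830/380 = 12.7 months ≥ 4
38.5% falls in the override range (36%–41%), so the compensating-factor test applies.
Override check — reserves: 12.7 mo (ok); score: 823 (ok).
Both override conditions satisfied; DTI exception granted.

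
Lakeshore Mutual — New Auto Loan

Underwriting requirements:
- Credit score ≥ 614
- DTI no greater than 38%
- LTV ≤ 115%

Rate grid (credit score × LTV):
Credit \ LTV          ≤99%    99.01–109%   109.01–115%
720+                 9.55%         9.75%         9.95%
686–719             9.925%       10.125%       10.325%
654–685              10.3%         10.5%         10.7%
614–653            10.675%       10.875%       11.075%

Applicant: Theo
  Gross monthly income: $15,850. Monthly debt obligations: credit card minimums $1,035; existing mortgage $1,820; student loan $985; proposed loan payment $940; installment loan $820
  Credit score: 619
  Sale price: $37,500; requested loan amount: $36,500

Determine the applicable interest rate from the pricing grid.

Credit score 619 ≥ 614; Total monthly debts = (1,035 + 1,820 + 985 + 940 + 820) = 5,600. DTI = 5,600/15,850 = 35.3% ≤ 38%
Loan-to-value = 36,500/37,500 = 97.3% — pass (115% max)
Row: 619 falls in 614–653. Column: 97.3% falls in ≤99%. Rate = 10.675%.

10.675%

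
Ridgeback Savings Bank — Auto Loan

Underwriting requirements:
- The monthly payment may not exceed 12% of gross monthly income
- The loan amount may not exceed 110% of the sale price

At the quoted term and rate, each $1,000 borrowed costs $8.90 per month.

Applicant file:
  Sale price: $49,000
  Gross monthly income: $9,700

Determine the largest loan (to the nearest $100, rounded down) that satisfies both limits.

$53,900

Payment cap: 12% × $9,700 = $1,164/month.
At $8.90 per $1,000, that supports 1,164/8.90 × 1,000 ≈ $130,786 → $130,700.
LTV cap: 110% × $49,000 = $53,900 → $53,900.
Binding constraint: loan-to-value.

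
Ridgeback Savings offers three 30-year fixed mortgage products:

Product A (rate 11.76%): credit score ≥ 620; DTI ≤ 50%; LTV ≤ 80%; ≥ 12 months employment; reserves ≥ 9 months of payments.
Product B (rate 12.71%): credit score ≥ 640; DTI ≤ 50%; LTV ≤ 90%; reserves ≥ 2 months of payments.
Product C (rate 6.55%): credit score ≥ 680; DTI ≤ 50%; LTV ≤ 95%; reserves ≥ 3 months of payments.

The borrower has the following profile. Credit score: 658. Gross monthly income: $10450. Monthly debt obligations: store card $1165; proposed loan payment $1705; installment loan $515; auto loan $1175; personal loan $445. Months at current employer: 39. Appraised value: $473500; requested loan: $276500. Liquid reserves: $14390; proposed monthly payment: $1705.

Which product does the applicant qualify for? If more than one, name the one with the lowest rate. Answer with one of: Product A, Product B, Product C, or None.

Total debts = (1,165 + 1,705 + 515 + 1,175 + 445) = 5,005; DTI = 5,005/10,450 = 47.9%.
LTV = 276,500/473,500 = 58.4%.
Reserves = 14,390/1,705 = 8.4 months.
Product A: score 658 ≥ 620; DTI 47.9% ≤ 50%; LTV 58.4% ≤ 80%; employment 39 ≥ 12 mo; reserves 8.4 < 9 mo → does not qualify.
Product B: score 658 ≥ 640; DTI 47.9% ≤ 50%; LTV 58.4% ≤ 90%; reserves 8.4 ≥ 2 mo → qualifies.
Product C: score 658 < 680; DTI 47.9% ≤ 50%; LTV 58.4% ≤ 95%; reserves 8.4 ≥ 3 mo → does not qualify.

Product B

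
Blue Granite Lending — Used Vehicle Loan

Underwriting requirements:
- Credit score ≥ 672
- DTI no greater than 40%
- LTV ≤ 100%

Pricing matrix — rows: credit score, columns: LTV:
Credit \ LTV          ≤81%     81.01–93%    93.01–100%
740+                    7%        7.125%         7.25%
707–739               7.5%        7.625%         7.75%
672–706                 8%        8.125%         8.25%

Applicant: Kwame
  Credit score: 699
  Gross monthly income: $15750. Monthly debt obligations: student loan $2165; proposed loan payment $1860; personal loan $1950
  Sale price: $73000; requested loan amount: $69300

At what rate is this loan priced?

Credit score 699 ≥ 672; Total monthly debts = (2,165 + 1,860 + 1,950) = 5,975. DTI: 5,975 ÷ 15,750 = 37.9%, within the 40% cap
Loan-to-value = 69,300/73,000 = 94.9% — pass (100% max)
Score 699 is in the 672–706 band; LTV 94.9% is in the 93.01–100% band → 8.25%.

8.25%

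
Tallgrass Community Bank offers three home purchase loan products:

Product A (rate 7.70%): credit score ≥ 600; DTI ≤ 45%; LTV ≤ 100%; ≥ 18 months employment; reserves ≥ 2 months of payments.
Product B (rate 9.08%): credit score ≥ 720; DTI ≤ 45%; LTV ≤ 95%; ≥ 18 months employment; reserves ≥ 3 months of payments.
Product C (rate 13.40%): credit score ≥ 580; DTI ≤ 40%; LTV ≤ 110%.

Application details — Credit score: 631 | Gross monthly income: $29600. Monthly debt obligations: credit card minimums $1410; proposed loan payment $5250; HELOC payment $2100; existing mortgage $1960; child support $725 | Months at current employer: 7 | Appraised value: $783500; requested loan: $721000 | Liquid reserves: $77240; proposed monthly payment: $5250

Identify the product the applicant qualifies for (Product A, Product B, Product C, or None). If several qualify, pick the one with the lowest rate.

Product C

Total debts = (1,410 + 5,250 + 2,100 + 1,960 + 725) = 11,445; DTI = 11,445/29,600 = 38.7%.
LTV = 721,000/783,500 = 92%.
Reserves = 77,240/5,250 = 14.7 months.
Product A: score 631 ≥ 600; DTI 38.7% ≤ 45%; LTV 92% ≤ 100%; employment 7 < 18 mo; reserves 14.7 ≥ 2 mo → does not qualify.
Product B: score 631 < 720; DTI 38.7% ≤ 45%; LTV 92% ≤ 95%; employment 7 < 18 mo; reserves 14.7 ≥ 3 mo → does not qualify.
Product C: score 631 ≥ 580; DTI 38.7% ≤ 40%; LTV 92% ≤ 110% → qualifies.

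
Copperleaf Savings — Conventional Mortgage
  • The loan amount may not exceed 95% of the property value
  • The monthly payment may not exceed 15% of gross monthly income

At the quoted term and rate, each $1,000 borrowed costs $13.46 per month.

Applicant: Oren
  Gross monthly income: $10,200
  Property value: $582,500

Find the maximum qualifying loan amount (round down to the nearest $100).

Payment cap: 15% × $10,200 = $1,530/month.
At $13.46 per $1,000, that supports 1,530/13.46 × 1,000 ≈ $113,670 → $113,600.
LTV cap: 95% × $582,500 = $553,375 → $553,300.
Binding constraint: payment-to-income.

$113,600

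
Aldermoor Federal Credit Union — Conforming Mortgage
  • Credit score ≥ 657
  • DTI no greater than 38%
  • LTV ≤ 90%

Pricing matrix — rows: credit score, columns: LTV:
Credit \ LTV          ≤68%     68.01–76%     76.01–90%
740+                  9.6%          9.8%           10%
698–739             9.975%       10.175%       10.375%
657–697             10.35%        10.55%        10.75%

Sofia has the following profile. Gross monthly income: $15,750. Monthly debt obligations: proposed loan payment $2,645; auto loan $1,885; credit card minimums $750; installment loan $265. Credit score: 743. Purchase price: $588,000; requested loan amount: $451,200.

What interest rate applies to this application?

10%

Credit score 743 ≥ 657; Total monthly debts = (2,645 + 1,885 + 750 + 265) = 5,545. DTI: 5,545 ÷ 15,750 = 35.2%, within the 38% cap
LTV = 451,200/588,000 = 76.7% ≤ 90%
Credit 743 → row 740+; LTV 76.7% → column 76.01–90%. Grid cell → 10%.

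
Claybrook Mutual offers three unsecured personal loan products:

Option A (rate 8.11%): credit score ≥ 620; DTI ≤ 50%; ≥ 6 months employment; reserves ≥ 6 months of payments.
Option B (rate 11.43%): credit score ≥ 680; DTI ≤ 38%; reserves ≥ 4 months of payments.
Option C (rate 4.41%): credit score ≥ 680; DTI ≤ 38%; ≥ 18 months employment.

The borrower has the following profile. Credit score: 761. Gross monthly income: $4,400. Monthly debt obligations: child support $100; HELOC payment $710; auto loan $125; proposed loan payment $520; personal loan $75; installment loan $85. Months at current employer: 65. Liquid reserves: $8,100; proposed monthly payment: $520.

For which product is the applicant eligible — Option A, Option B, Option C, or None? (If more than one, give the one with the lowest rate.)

Option C

Total debts = (100 + 710 + 125 + 520 + 75 + 85) = 1,615; DTI = 1,615/4,400 = 36.7%.
Reserves = 8,100/520 = 15.6 months.
Option A: score 761 ≥ 620; DTI 36.7% ≤ 50%; employment 65 ≥ 6 mo; reserves 15.6 ≥ 6 mo → qualifies.
Option B: score 761 ≥ 680; DTI 36.7% ≤ 38%; reserves 15.6 ≥ 4 mo → qualifies.
Option C: score 761 ≥ 680; DTI 36.7% ≤ 38%; employment 65 ≥ 18 mo → qualifies.
Qualifying: Option A, Option B, Option C. Lowest rate is 4.41% → Option C.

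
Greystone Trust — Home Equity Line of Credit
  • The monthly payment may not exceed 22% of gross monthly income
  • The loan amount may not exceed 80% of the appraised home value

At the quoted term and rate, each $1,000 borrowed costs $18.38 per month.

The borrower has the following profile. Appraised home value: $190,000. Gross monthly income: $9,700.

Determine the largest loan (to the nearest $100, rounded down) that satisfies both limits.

$116,100

Payment cap: 22% × $9,700 = $2,134/month.
At $18.38 per $1,000, that supports 2,134/18.38 × 1,000 ≈ $116,104 → $116,100.
LTV cap: 80% × $190,000 = $152,000 → $152,000.
Binding constraint: payment-to-income.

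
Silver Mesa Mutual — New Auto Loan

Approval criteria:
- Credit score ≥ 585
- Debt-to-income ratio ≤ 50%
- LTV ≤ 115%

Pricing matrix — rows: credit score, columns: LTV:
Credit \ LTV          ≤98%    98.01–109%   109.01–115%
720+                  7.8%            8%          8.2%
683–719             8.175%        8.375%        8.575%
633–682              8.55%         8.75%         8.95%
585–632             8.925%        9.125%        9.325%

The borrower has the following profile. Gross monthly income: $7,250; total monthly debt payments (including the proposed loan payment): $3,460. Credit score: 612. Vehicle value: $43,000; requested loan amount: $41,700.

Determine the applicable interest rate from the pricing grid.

Credit score 612 ≥ 585; DTI: 3,460 ÷ 7,250 = 47.7%, within the 50% cap
Loan-to-value = 41,700/43,000 = 97% — pass (115% max)
Row: 612 falls in 585–632. Column: 97% falls in ≤98%. Rate = 8.925%.

8.925%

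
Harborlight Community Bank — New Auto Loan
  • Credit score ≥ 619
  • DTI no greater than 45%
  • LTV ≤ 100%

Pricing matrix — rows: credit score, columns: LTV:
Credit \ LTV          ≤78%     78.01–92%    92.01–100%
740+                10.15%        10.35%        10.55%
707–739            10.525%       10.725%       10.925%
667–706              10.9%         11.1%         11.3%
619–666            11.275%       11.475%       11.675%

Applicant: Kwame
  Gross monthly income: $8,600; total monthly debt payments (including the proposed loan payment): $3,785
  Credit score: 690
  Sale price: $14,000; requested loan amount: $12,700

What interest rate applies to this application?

Credit score 690 ≥ 619; Debt-to-income = 3,785/8,600 = 44% — meets 45% limit
LTV = 12,700/14,000 = 90.7% ≤ 100%
Credit 690 → row 667–706; LTV 90.7% → column 78.01–92%. Grid cell → 11.1%.

11.1%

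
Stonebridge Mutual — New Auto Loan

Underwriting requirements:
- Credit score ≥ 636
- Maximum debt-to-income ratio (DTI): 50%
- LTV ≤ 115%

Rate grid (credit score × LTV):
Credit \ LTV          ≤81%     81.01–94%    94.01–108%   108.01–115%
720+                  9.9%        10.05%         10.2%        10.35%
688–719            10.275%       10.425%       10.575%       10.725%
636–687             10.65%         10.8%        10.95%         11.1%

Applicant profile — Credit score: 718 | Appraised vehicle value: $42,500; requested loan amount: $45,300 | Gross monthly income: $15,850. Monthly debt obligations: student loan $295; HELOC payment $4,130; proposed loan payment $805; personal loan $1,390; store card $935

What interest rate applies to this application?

10.575%

Credit score 718 ≥ 636; Total monthly debts = (295 + 4,130 + 805 + 1,390 + 935) = 7,555. DTI = 7,555/15,850 = 47.7% ≤ 50%
LTV: 45,300 ÷ 42,500 = 106.6%, within 115% cap
Score 718 is in the 688–719 band; LTV 106.6% is in the 94.01–108% band → 10.575%.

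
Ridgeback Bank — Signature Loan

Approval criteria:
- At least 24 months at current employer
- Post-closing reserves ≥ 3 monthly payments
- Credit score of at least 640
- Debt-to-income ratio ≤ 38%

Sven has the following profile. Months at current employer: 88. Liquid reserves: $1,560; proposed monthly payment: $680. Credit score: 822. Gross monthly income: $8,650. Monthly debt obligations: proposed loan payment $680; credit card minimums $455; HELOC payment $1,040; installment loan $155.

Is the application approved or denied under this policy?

Denied

Employment 88 ≥ 24 months
Reserves: 1,560 ÷ 680 = 2.3 months (below 3-month minimum)
Credit score 822 ≥ 640 (meets)
Total monthly debts = (680 + 455 + 1,040 + 155) = 2,330. Debt-to-income = 2,330/8,650 = 26.9% — meets 38% limit
Fails on reserves.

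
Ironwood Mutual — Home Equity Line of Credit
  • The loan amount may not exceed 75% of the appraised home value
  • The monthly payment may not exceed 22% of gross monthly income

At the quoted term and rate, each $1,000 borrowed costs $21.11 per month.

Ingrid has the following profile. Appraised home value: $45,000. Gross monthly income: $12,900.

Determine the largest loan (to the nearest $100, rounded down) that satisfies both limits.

$33,700

Payment cap: 22% × $12,900 = $2,838/month.
At $21.11 per $1,000, that supports 2,838/21.11 × 1,000 ≈ $134,438 → $134,400.
LTV cap: 75% × $45,000 = $33,750 → $33,700.
Binding constraint: loan-to-value.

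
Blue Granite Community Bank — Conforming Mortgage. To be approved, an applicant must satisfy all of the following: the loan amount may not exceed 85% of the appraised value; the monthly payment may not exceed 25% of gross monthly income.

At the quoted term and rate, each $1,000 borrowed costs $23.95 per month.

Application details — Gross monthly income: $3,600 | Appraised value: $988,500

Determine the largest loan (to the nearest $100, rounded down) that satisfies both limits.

Payment cap: 25% × $3,600 = $900/month.
At $23.95 per $1,000, that supports 900/23.95 × 1,000 ≈ $37,578 → $37,500.
LTV cap: 85% × $988,500 = $840,225 → $840,200.
Binding constraint: payment-to-income.

$37,500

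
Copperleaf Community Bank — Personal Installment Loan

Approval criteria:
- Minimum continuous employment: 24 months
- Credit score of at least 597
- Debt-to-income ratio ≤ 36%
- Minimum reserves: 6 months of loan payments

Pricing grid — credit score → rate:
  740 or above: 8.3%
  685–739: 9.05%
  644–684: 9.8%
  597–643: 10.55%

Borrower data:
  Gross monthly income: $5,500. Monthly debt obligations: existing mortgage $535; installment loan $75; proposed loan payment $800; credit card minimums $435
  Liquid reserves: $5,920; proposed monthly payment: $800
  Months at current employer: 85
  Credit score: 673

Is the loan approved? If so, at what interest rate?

Credit score 673 ≥ 597 (meets minimum)
Total monthly debts = (535 + 75 + 800 + 435) = 1,845. Debt-to-income = 1,845/5,500 = 33.5% — meets 36% limit
Employment 85 ≥ 24 months
Reserves: 5,920 ÷ 800 = 7.4 months (meets 6-month minimum)
All requirements met. Score 673 falls in the 644–684 tier → 9.8%.

Approved at 9.8%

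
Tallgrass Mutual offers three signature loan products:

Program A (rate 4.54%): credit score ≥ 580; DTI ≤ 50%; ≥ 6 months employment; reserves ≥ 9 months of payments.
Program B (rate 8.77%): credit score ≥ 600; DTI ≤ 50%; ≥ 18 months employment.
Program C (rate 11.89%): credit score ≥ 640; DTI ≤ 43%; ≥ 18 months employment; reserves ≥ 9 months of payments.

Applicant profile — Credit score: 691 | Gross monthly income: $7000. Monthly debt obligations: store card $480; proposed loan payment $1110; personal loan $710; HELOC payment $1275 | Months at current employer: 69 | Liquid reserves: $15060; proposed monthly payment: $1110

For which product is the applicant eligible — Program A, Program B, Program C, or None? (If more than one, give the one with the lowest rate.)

Total debts = (480 + 1,110 + 710 + 1,275) = 3,575; DTI = 3,575/7,000 = 51.1%.
Reserves = 15,060/1,110 = 13.6 months.
Program A: score 691 ≥ 580; DTI 51.1% > 50%; employment 69 ≥ 6 mo; reserves 13.6 ≥ 9 mo → does not qualify.
Program B: score 691 ≥ 600; DTI 51.1% > 50%; employment 69 ≥ 18 mo → does not qualify.
Program C: score 691 ≥ 640; DTI 51.1% > 43%; employment 69 ≥ 18 mo; reserves 13.6 ≥ 9 mo → does not qualify.

None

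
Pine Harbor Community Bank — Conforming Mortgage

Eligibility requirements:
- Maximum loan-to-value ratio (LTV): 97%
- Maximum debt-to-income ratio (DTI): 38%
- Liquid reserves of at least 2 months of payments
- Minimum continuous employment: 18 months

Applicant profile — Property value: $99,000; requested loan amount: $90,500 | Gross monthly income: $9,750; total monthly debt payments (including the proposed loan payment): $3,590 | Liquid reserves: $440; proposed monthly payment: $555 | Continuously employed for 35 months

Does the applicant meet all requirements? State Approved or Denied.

Denied

Loan-to-value = 90,500/99,000 = 91.4% — pass (97% max)
DTI = 3,590/9,750 = 36.8% ≤ 38%
Reserves: 440 ÷ 555 = 0.8 months (below 2-month minimum)
Employment 35 ≥ 18 months
Fails on reserves.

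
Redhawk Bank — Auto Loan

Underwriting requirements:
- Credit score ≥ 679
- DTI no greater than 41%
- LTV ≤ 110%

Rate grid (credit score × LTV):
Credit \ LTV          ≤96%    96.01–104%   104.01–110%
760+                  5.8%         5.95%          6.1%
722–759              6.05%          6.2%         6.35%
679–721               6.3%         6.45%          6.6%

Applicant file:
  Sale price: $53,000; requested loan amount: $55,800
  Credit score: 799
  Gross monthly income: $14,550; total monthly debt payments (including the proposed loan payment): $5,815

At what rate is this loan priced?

6.1%

Credit score 799 ≥ 679; Debt-to-income = 5,815/14,550 = 40% — meets 41% limit
LTV = 55,800/53,000 = 105.3% ≤ 110%
Score 799 is in the 760+ band; LTV 105.3% is in the 104.01–110% band → 6.1%.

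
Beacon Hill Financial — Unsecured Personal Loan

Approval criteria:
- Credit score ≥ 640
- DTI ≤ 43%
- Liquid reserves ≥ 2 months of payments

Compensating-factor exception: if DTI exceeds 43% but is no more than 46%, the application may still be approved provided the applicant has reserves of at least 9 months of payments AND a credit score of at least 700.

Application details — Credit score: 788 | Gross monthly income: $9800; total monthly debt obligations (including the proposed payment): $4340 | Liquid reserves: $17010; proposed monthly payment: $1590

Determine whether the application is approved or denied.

Credit score 788 ≥ 640 (meets base)
DTI: 4,340 ÷ 9,800 = 44.3%, over the 43% base limit.
Reserves = 17,010/1,590 = 10.7 months ≥ 2
DTI 44.3% is within the 43%–46% exception band; checking compensating factors.
Reserves 10.7 ≥ 9 months; credit score 788 ≥ 700.
Both compensating conditions met → exception applies.

Approved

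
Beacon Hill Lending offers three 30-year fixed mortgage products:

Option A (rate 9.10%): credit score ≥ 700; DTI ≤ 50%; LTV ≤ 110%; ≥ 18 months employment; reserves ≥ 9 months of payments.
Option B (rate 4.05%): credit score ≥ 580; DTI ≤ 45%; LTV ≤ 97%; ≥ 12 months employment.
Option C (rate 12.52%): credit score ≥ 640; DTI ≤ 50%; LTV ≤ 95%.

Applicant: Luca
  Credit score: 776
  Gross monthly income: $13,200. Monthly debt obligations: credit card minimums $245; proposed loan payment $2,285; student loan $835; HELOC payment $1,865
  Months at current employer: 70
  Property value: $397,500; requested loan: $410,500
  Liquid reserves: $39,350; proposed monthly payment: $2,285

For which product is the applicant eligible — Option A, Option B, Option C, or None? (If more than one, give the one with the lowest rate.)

Option A

Total debts = (245 + 2,285 + 835 + 1,865) = 5,230; DTI = 5,230/13,200 = 39.6%.
LTV = 410,500/397,500 = 103.3%.
Reserves = 39,350/2,285 = 17.2 months.
Option A: score 776 ≥ 700; DTI 39.6% ≤ 50%; LTV 103.3% ≤ 110%; employment 70 ≥ 18 mo; reserves 17.2 ≥ 9 mo → qualifies.
Option B: score 776 ≥ 580; DTI 39.6% ≤ 45%; LTV 103.3% > 97%; employment 70 ≥ 12 mo → does not qualify.
Option C: score 776 ≥ 640; DTI 39.6% ≤ 50%; LTV 103.3% > 95% → does not qualify.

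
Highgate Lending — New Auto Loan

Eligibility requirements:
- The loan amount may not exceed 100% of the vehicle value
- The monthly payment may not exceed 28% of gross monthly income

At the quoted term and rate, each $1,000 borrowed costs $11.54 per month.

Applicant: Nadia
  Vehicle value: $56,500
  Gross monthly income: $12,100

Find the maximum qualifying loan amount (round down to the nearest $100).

Payment cap: 28% × $12,100 = $3,388/month.
At $11.54 per $1,000, that supports 3,388/11.54 × 1,000 ≈ $293,587 → $293,500.
LTV cap: 100% × $56,500 = $56,500 → $56,500.
Binding constraint: loan-to-value.

$56,500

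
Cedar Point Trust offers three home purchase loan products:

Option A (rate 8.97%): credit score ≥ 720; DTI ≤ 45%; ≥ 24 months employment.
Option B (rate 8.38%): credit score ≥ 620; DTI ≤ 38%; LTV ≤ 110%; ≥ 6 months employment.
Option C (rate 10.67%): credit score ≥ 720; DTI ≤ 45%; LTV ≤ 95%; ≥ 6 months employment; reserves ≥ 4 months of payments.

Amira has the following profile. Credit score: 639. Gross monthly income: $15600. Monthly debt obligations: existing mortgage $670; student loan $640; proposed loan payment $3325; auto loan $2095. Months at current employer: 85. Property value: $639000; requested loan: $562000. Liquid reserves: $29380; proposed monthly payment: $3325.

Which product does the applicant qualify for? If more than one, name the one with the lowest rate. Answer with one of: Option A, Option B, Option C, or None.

None

Total debts = (670 + 640 + 3,325 + 2,095) = 6,730; DTI = 6,730/15,600 = 43.1%.
LTV = 562,000/639,000 = 87.9%.
Reserves = 29,380/3,325 = 8.8 months.
Option A: score 639 < 720; DTI 43.1% ≤ 45%; employment 85 ≥ 24 mo → does not qualify.
Option B: score 639 ≥ 620; DTI 43.1% > 38%; LTV 87.9% ≤ 110%; employment 85 ≥ 6 mo → does not qualify.
Option C: score 639 < 720; DTI 43.1% ≤ 45%; LTV 87.9% ≤ 95%; employment 85 ≥ 6 mo; reserves 8.8 ≥ 4 mo → does not qualify.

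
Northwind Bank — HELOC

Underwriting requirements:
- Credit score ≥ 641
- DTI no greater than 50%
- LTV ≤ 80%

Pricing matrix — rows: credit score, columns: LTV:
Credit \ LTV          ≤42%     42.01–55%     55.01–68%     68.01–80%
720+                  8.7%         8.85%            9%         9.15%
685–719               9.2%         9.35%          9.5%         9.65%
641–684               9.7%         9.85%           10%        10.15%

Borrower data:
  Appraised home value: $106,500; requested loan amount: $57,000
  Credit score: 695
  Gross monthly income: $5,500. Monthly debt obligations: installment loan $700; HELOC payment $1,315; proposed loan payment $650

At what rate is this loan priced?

Credit score 695 ≥ 641; Total monthly debts = (700 + 1,315 + 650) = 2,665. Debt-to-income = 2,665/5,500 = 48.5% — meets 50% limit
Loan-to-value = 57,000/106,500 = 53.5% — pass (80% max)
Credit 695 → row 685–719; LTV 53.5% → column 42.01–55%. Grid cell → 9.35%.

9.35%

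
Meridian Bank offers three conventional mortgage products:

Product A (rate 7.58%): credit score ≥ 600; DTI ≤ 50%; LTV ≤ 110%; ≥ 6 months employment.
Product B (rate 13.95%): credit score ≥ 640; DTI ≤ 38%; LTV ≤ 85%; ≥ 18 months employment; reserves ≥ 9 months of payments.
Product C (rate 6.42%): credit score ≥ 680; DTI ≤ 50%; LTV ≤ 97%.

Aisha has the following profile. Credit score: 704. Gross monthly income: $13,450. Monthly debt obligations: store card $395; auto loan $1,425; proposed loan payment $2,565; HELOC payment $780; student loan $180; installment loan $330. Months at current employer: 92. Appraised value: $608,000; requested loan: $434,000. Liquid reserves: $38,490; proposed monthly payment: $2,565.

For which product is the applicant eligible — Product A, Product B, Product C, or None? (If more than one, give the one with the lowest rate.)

Total debts = (395 + 1,425 + 2,565 + 780 + 180 + 330) = 5,675; DTI = 5,675/13,450 = 42.2%.
LTV = 434,000/608,000 = 71.4%.
Reserves = 38,490/2,565 = 15.0 months.
Product A: score 704 ≥ 600; DTI 42.2% ≤ 50%; LTV 71.4% ≤ 110%; employment 92 ≥ 6 mo → qualifies.
Product B: score 704 ≥ 640; DTI 42.2% > 38%; LTV 71.4% ≤ 85%; employment 92 ≥ 18 mo; reserves 15.0 ≥ 9 mo → does not qualify.
Product C: score 704 ≥ 680; DTI 42.2% ≤ 50%; LTV 71.4% ≤ 97% → qualifies.
Qualifying: Product A, Product C. Lowest rate is 6.42% → Product C.

Product C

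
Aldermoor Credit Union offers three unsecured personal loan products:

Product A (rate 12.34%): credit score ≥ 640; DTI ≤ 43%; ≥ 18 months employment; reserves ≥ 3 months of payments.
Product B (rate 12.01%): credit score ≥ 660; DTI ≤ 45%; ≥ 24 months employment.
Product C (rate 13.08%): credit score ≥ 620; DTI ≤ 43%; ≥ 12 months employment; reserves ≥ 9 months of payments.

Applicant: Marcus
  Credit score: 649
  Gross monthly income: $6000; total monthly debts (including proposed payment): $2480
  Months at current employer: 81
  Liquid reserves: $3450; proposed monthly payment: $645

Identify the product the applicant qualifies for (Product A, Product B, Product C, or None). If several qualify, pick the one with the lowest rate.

Product A

DTI = 2,480/6,000 = 41.3%.
Reserves = 3,450/645 = 5.3 months.
Product A: score 649 ≥ 640; DTI 41.3% ≤ 43%; employment 81 ≥ 18 mo; reserves 5.3 ≥ 3 mo → qualifies.
Product B: score 649 < 660; DTI 41.3% ≤ 45%; employment 81 ≥ 24 mo → does not qualify.
Product C: score 649 ≥ 620; DTI 41.3% ≤ 43%; employment 81 ≥ 12 mo; reserves 5.3 < 9 mo → does not qualify.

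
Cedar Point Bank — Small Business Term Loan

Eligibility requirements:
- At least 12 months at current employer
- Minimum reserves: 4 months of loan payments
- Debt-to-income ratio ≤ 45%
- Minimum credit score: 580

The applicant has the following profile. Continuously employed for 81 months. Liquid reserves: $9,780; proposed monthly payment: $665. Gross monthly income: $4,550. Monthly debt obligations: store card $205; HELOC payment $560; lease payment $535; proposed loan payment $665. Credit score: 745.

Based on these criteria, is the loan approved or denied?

Employment 81 ≥ 12 months
Liquid reserves cover 9,780/665 = 14.7 months — ≥ 4 required
Total monthly debts = (205 + 560 + 535 + 665) = 1,965. Debt-to-income = 1,965/4,550 = 43.2% — meets 45% limit
Credit score 745 ≥ 580 (meets)
All criteria satisfied.

Approved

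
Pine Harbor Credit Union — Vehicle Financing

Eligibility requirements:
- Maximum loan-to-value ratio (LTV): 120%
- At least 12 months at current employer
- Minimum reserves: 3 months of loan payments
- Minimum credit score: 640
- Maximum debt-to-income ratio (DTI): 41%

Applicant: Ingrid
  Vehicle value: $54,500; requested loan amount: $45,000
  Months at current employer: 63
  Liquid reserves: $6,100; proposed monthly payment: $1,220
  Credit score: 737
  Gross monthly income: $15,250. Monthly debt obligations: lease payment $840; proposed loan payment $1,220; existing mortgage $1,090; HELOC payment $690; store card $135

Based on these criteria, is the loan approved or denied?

LTV = 45,000/54,500 = 82.6% ≤ 120%
Employment 63 ≥ 12 months
Reserves = 6,100/1,220 = 5.0 months ≥ 3
Credit score 737 ≥ 640 (meets)
Total monthly debts = (840 + 1,220 + 1,090 + 690 + 135) = 3,975. Debt-to-income = 3,975/15,250 = 26.1% — meets 41% limit
All criteria satisfied.

Approved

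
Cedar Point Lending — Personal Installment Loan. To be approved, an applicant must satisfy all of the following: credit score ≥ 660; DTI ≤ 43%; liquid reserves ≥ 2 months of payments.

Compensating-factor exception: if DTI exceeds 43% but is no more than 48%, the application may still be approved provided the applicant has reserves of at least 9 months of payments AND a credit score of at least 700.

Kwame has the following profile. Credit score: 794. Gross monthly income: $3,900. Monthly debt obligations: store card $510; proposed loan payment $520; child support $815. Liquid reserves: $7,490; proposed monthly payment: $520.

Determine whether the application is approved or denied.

Approved

Credit score 794 ≥ 660 (meets base)
Total debts = (510 + 520 + 815) = 1,845. DTI: 1,845 ÷ 3,900 = 47.3%, over the 43% base limit.
Reserves = 7,490/520 = 14.4 months ≥ 2
47.3% falls in the override range (43%–48%), so the compensating-factor test applies.
Reserves 14.4 ≥ 9 months; credit score 794 ≥ 700.
Both override conditions satisfied; DTI exception granted.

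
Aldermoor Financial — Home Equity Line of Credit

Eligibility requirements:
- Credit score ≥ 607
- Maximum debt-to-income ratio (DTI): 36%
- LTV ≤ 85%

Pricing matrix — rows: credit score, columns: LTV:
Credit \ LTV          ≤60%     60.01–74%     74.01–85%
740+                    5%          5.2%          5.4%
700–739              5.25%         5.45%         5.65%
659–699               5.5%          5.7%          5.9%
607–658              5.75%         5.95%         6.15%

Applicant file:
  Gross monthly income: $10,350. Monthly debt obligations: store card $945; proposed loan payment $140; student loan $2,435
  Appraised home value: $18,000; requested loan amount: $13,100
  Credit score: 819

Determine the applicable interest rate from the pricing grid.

Credit score 819 ≥ 607; Total monthly debts = (945 + 140 + 2,435) = 3,520. Debt-to-income = 3,520/10,350 = 34% — meets 36% limit
LTV = 13,100/18,000 = 72.8% ≤ 85%
Score 819 is in the 740+ band; LTV 72.8% is in the 60.01–74% band → 5.2%.

5.2%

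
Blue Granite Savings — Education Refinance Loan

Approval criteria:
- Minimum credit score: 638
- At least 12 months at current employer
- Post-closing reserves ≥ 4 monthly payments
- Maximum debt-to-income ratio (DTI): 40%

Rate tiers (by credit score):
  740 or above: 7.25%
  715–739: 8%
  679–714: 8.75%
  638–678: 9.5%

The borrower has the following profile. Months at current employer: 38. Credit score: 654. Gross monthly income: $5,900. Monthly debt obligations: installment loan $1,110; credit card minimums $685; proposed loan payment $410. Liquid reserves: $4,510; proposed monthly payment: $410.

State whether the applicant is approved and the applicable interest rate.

Credit score 654 ≥ 638 (meets minimum)
Employment 38 ≥ 12 months
Reserves = 4,510/410 = 11.0 months ≥ 4
Total monthly debts = (1,110 + 685 + 410) = 2,205. DTI: 2,205 ÷ 5,900 = 37.4%, within the 40% cap
All requirements met. Score 654 falls in the 638–678 tier → 9.5%.

Approved at 9.5%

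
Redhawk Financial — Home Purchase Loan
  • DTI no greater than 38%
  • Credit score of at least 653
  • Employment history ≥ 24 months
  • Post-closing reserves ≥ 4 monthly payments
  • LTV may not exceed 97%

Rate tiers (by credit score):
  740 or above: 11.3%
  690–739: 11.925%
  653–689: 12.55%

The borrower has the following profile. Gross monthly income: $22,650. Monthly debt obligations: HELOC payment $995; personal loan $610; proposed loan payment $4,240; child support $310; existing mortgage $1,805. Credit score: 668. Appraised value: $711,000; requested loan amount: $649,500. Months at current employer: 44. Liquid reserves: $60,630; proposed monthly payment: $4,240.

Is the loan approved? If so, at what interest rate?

Approved at 12.55%

Credit score 668 ≥ 653 (meets minimum)
Reserves = 60,630/4,240 = 14.3 months ≥ 4
Total monthly debts = (995 + 610 + 4,240 + 310 + 1,805) = 7,960. DTI: 7,960 ÷ 22,650 = 35.1%, within the 38% cap
Employment 44 ≥ 24 months
LTV: 649,500 ÷ 711,000 = 91.4%, within 97% cap
All requirements met. Score 668 falls in the 653–689 tier → 12.55%.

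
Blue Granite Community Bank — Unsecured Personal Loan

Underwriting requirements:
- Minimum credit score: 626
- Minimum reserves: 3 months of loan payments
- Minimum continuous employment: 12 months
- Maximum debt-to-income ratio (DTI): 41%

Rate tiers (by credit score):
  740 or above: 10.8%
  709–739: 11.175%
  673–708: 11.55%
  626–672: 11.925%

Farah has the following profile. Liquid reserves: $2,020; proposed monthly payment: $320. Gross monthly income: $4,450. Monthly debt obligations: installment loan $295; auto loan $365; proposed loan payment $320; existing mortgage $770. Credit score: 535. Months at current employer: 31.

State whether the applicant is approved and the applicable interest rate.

Denied

Credit score 535 < 626 (below minimum)
Employment 31 ≥ 12 months
Total monthly debts = (295 + 365 + 320 + 770) = 1,750. DTI: 1,750 ÷ 4,450 = 39.3%, within the 41% cap
Reserves: 2,020 ÷ 320 = 6.3 months (meets 3-month minimum)
Not all requirements met → denied.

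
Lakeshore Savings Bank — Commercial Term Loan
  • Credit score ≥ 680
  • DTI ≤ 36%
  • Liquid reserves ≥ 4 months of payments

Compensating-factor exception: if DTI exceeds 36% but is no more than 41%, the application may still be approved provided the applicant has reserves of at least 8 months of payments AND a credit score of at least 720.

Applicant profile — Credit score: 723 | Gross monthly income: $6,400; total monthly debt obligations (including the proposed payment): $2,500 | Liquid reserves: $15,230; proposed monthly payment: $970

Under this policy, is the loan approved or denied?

Credit score 723 ≥ 680 (meets base)
DTI: 2,500 ÷ 6,400 = 39.1%, over the 36% base limit.
Liquid reserves cover 15,230/970 = 15.7 months — ≥ 4 required
DTI 39.1% is within the 36%–41% exception band; checking compensating factors.
Override check — reserves: 15.7 mo (ok); score: 723 (ok).
Both override conditions satisfied; DTI exception granted.

Approved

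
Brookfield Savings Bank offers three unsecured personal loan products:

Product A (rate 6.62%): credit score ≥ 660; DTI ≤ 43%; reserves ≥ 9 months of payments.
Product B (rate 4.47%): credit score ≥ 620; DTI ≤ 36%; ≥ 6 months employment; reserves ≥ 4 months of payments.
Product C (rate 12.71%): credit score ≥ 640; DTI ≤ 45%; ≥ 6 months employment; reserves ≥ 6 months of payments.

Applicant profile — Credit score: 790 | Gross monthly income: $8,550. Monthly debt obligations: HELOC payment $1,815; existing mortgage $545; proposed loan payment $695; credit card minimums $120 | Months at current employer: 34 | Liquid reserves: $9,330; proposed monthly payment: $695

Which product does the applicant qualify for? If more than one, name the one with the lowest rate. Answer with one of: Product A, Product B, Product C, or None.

Product A

Total debts = (1,815 + 545 + 695 + 120) = 3,175; DTI = 3,175/8,550 = 37.1%.
Reserves = 9,330/695 = 13.4 months.
Product A: score 790 ≥ 660; DTI 37.1% ≤ 43%; reserves 13.4 ≥ 9 mo → qualifies.
Product B: score 790 ≥ 620; DTI 37.1% > 36%; employment 34 ≥ 6 mo; reserves 13.4 ≥ 4 mo → does not qualify.
Product C: score 790 ≥ 640; DTI 37.1% ≤ 45%; employment 34 ≥ 6 mo; reserves 13.4 ≥ 6 mo → qualifies.
Qualifying: Product A, Product C. Lowest rate is 6.62% → Product A.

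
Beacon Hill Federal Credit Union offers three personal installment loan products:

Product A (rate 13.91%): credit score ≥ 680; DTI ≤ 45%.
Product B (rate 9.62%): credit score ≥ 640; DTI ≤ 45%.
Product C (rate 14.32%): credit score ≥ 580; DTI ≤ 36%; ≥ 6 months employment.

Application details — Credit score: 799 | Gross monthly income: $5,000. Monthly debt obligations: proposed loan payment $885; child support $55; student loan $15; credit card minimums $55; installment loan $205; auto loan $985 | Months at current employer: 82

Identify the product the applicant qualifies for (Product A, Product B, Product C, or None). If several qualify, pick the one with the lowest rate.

Total debts = (885 + 55 + 15 + 55 + 205 + 985) = 2,200; DTI = 2,200/5,000 = 44%.
Product A: score 799 ≥ 680; DTI 44% ≤ 45% → qualifies.
Product B: score 799 ≥ 640; DTI 44% ≤ 45% → qualifies.
Product C: score 799 ≥ 580; DTI 44% > 36%; employment 82 ≥ 6 mo → does not qualify.
Qualifying: Product A, Product B. Lowest rate is 9.62% → Product B.

Product B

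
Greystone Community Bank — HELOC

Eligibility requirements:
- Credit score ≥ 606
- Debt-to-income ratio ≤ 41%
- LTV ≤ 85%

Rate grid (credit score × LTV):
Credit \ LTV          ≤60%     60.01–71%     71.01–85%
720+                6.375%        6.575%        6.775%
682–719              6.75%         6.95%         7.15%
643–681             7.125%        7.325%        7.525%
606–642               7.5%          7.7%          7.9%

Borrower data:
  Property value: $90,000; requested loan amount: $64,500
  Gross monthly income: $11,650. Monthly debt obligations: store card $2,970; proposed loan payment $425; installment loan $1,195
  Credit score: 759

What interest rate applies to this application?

6.775%

Credit score 759 ≥ 606; Total monthly debts = (2,970 + 425 + 1,195) = 4,590. DTI = 4,590/11,650 = 39.4% ≤ 41%
LTV = 64,500/90,000 = 71.7% ≤ 85%
Score 759 is in the 720+ band; LTV 71.7% is in the 71.01–85% band → 6.775%.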